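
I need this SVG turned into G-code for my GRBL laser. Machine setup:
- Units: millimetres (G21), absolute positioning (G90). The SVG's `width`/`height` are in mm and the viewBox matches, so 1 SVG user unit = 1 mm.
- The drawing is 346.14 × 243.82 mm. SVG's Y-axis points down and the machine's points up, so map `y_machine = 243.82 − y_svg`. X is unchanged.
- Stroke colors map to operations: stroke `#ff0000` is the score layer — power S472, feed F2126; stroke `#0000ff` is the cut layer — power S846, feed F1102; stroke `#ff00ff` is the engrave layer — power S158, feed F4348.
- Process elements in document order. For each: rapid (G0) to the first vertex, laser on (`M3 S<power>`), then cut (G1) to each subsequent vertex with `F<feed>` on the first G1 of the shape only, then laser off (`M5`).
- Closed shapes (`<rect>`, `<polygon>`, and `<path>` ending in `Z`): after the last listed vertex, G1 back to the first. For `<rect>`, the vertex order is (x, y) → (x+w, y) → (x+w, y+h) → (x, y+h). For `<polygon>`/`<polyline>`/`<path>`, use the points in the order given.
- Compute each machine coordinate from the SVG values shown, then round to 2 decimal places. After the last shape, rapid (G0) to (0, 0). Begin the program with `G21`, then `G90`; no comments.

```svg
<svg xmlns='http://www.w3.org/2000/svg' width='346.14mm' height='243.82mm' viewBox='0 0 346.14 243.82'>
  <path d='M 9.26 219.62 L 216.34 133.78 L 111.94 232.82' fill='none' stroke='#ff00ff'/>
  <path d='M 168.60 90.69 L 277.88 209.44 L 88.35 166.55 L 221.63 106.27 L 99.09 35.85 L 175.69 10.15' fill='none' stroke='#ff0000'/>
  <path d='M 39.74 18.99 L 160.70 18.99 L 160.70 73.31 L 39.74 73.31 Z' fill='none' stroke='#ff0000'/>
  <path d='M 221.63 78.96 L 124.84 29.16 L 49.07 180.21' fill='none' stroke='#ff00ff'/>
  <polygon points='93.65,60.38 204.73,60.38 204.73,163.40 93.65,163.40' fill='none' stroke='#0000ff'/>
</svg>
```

1 u = 1 mm; y_m = 243.82 − y.

[1] `<path>` open polyline, #ff00ff→engrave S158 F4348: (9.26,24.20) → (216.34,110.04) → (111.94,11.00)

[2] `<path>` open polyline, #ff0000→score S472 F2126: (168.60,153.13) → (277.88,34.38) → (88.35,77.27) → (221.63,137.55) → (99.09,207.97) → (175.69,233.67)

[3] `<path>` rectangle, #ff0000→score S472 F2126: (39.74,224.83) → (160.70,224.83) → (160.70,170.51) → (39.74,170.51) → (39.74,224.83) (closed)

[4] `<path>` open polyline, #ff00ff→engrave S158 F4348: (221.63,164.86) → (124.84,214.66) → (49.07,63.61)

[5] `<polygon>` rectangle, #0000ff→cut S846 F1102: (93.65,183.44) → (204.73,183.44) → (204.73,80.42) → (93.65,80.42) → (93.65,183.44) (closed)

G21
G90
G0 X9.26 Y24.20
M3 S158
G1 X216.34 Y110.04 F4348
G1 X111.94 Y11.00
M5
G0 X168.60 Y153.13
M3 S472
G1 X277.88 Y34.38 F2126
G1 X88.35 Y77.27
G1 X221.63 Y137.55
G1 X99.09 Y207.97
G1 X175.69 Y233.67
M5
G0 X39.74 Y224.83
M3 S472
G1 X160.70 Y224.83 F2126
G1 X160.70 Y170.51
G1 X39.74 Y170.51
G1 X39.74 Y224.83
M5
G0 X221.63 Y164.86
M3 S158
G1 X124.84 Y214.66 F4348
G1 X49.07 Y63.61
M5
G0 X93.65 Y183.44
M3 S846
G1 X204.73 Y183.44 F1102
G1 X204.73 Y80.42
G1 X93.65 Y80.42
G1 X93.65 Y183.44
M5
G0 X0.00 Y0.00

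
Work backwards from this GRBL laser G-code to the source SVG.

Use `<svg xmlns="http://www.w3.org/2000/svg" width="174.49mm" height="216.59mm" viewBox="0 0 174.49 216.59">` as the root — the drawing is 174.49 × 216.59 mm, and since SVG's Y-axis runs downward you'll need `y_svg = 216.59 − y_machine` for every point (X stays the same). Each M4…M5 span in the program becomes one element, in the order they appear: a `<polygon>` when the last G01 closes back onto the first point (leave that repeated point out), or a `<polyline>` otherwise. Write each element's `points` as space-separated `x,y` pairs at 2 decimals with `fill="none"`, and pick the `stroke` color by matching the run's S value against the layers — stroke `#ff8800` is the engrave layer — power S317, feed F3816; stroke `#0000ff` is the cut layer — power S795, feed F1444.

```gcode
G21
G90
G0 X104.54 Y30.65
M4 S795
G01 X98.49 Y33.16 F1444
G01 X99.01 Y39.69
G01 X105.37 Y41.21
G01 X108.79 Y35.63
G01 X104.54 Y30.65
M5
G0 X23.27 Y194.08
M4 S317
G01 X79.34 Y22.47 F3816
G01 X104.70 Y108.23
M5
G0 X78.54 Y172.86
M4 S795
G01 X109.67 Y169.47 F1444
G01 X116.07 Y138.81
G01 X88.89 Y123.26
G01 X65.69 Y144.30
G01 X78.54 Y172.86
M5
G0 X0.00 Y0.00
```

<svg xmlns="http://www.w3.org/2000/svg" width="174.49mm" height="216.59mm" viewBox="0 0 174.49 216.59">
  <polygon points="104.54,185.94 98.49,183.43 99.01,176.90 105.37,175.38 108.79,180.96" fill="none" stroke="#0000ff"/>
  <polyline points="23.27,22.51 79.34,194.12 104.70,108.36" fill="none" stroke="#ff8800"/>
  <polygon points="78.54,43.73 109.67,47.12 116.07,77.78 88.89,93.33 65.69,72.29" fill="none" stroke="#0000ff"/>
</svg>

y_svg = 216.59 − y_m.

[1] S795→`#0000ff` (cut); closed run; points: 104.54,185.94 98.49,183.43 99.01,176.90 105.37,175.38 108.79,180.96

[2] S317→`#ff8800` (engrave); open run; points: 23.27,22.51 79.34,194.12 104.70,108.36

[3] S795→`#0000ff` (cut); closed run; points: 78.54,43.73 109.67,47.12 116.07,77.78 88.89,93.33 65.69,72.29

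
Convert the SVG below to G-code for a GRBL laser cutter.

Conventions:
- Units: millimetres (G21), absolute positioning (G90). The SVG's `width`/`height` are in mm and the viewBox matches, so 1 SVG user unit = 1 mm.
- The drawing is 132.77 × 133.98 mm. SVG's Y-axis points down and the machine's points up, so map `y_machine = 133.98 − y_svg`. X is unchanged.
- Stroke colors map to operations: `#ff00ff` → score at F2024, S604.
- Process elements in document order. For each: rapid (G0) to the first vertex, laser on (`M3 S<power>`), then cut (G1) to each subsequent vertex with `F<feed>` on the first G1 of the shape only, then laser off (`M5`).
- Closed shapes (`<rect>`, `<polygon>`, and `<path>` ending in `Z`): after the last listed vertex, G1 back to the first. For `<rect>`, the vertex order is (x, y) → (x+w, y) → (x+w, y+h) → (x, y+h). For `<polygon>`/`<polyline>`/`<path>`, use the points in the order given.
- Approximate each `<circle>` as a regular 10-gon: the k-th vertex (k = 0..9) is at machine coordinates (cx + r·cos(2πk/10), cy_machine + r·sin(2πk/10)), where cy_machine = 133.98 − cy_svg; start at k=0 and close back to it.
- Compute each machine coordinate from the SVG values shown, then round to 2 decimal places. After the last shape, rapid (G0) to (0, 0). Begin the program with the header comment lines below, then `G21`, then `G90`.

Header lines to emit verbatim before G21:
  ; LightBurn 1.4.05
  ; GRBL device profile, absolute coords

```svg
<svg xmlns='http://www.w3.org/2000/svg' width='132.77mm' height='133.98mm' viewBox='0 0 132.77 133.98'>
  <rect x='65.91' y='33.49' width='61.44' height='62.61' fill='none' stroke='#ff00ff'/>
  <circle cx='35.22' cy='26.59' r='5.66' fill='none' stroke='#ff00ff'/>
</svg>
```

; LightBurn 1.4.05
; GRBL device profile, absolute coords
G21
G90
G0 X65.91 Y100.49
M3 S604
G1 X127.35 Y100.49 F2024
G1 X127.35 Y37.88
G1 X65.91 Y37.88
G1 X65.91 Y100.49
M5
G0 X40.88 Y107.39
M3 S604
G1 X39.80 Y110.72 F2024
G1 X36.97 Y112.77
G1 X33.47 Y112.77
G1 X30.64 Y110.72
G1 X29.56 Y107.39
G1 X30.64 Y104.06
G1 X33.47 Y102.01
G1 X36.97 Y102.01
G1 X39.80 Y104.06
G1 X40.88 Y107.39
M5
G0 X0.00 Y0.00

1 u = 1 mm; y_m = 133.98 − y.

[1] `<rect>` rectangle, #ff00ff→score S604 F2024: (65.91,100.49) → (127.35,100.49) → (127.35,37.88) → (65.91,37.88) → (65.91,100.49) (closed)

[2] `<circle>` circle, #ff00ff→score S604 F2024: (40.88,107.39) → (39.80,110.72) → (36.97,112.77) → (33.47,112.77) → (30.64,110.72) → (29.56,107.39) → (30.64,104.06) → (33.47,102.01) → (36.97,102.01) → (39.80,104.06) → (40.88,107.39) (closed)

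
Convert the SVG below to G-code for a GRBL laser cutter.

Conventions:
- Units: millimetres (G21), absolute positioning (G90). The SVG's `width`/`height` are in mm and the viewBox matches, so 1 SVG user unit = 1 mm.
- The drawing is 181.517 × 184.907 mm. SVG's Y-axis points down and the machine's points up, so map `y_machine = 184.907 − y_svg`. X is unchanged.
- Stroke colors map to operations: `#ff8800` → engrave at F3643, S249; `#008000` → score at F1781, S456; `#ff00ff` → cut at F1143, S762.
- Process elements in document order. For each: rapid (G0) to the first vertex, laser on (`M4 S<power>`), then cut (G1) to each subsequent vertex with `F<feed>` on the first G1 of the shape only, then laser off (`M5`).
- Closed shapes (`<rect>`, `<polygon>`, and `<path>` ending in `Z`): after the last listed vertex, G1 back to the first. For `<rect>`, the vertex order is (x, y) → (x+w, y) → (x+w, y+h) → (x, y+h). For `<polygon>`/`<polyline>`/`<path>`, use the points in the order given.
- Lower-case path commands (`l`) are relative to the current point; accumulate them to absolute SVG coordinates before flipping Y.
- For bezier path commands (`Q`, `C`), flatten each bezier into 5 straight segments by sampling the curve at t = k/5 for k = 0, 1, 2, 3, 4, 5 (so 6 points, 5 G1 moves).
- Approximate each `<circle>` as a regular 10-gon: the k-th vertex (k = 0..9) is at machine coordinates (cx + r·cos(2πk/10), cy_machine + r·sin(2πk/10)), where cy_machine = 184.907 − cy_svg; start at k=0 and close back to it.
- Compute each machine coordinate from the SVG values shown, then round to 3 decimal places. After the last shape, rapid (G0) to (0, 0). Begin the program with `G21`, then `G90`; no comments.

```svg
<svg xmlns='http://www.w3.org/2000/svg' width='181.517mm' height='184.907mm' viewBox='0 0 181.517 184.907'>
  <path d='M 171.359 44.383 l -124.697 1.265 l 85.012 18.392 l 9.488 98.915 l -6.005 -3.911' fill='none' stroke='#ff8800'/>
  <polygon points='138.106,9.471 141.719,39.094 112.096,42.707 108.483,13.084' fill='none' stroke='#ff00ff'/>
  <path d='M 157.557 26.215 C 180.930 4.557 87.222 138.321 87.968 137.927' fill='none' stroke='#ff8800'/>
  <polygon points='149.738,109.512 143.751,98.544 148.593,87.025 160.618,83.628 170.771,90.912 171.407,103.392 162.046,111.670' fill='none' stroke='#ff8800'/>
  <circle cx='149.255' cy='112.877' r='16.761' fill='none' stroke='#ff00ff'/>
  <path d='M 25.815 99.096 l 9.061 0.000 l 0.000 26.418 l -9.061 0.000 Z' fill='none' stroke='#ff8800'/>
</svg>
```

viewBox `0 0 181.517 184.907` with mm width/height → 1 unit = 1 mm. Flip: y_m = 184.907 − y_svg.

**Shape 1** — `<path>` open polyline, stroke `#ff8800` → engrave (S249, F3643). Machine vertices: (171.359,140.524) → (46.662,139.259) → (131.674,120.867) → (141.162,21.952) → (135.157,25.863). Open path.

**Shape 2** — `<polygon>` regular polygon, stroke `#ff00ff` → cut (S762, F1143). Machine vertices: (138.106,175.436) → (141.719,145.813) → (112.096,142.200) → (108.483,171.823) → (138.106,175.436). Closed: final G1 returns to the first vertex.

**Shape 3** — `<path>` cubic bezier, stroke `#ff8800` → engrave (S249, F3643). Control points (SVG): P0=(157.557,26.215), P1=(180.930,4.557), P2=(87.222,138.321), P3=(87.968,137.927); sampled at t=k/5. Machine vertices: (157.557,158.692) → (159.223,155.353) → (142.944,128.612) → (118.872,92.370) → (97.163,60.526) → (87.968,46.980). Open path.

**Shape 4** — `<polygon>` regular polygon, stroke `#ff8800` → engrave (S249, F3643). Machine vertices: (149.738,75.395) → (143.751,86.363) → (148.593,97.882) → (160.618,101.279) → (170.771,93.995) → (171.407,81.515) → (162.046,73.237) → (149.738,75.395). Closed: final G1 returns to the first vertex.

**Shape 5** — `<circle>` circle, stroke `#ff00ff` → cut (S762, F1143). Machine vertices: (166.016,72.030) → (162.815,81.882) → (154.434,87.971) → (144.076,87.971) → (135.695,81.882) → (132.494,72.030) → (135.695,62.178) → (144.076,56.089) → (154.434,56.089) → (162.815,62.178) → (166.016,72.030). Closed: final G1 returns to the first vertex.

**Shape 6** — `<path>` rectangle, stroke `#ff8800` → engrave (S249, F3643). Machine vertices: (25.815,85.811) → (34.876,85.811) → (34.876,59.393) → (25.815,59.393) → (25.815,85.811). Closed: final G1 returns to the first vertex.

G21
G90
G0 X171.359 Y140.524
M4 S249
G1 X46.662 Y139.259 F3643
G1 X131.674 Y120.867
G1 X141.162 Y21.952
G1 X135.157 Y25.863
M5
G0 X138.106 Y175.436
M4 S762
G1 X141.719 Y145.813 F1143
G1 X112.096 Y142.200
G1 X108.483 Y171.823
G1 X138.106 Y175.436
M5
G0 X157.557 Y158.692
M4 S249
G1 X159.223 Y155.353 F3643
G1 X142.944 Y128.612
G1 X118.872 Y92.370
G1 X97.163 Y60.526
G1 X87.968 Y46.980
M5
G0 X149.738 Y75.395
M4 S249
G1 X143.751 Y86.363 F3643
G1 X148.593 Y97.882
G1 X160.618 Y101.279
G1 X170.771 Y93.995
G1 X171.407 Y81.515
G1 X162.046 Y73.237
G1 X149.738 Y75.395
M5
G0 X166.016 Y72.030
M4 S762
G1 X162.815 Y81.882 F1143
G1 X154.434 Y87.971
G1 X144.076 Y87.971
G1 X135.695 Y81.882
G1 X132.494 Y72.030
G1 X135.695 Y62.178
G1 X144.076 Y56.089
G1 X154.434 Y56.089
G1 X162.815 Y62.178
G1 X166.016 Y72.030
M5
G0 X25.815 Y85.811
M4 S249
G1 X34.876 Y85.811 F3643
G1 X34.876 Y59.393
G1 X25.815 Y59.393
G1 X25.815 Y85.811
M5
G0 X0.000 Y0.000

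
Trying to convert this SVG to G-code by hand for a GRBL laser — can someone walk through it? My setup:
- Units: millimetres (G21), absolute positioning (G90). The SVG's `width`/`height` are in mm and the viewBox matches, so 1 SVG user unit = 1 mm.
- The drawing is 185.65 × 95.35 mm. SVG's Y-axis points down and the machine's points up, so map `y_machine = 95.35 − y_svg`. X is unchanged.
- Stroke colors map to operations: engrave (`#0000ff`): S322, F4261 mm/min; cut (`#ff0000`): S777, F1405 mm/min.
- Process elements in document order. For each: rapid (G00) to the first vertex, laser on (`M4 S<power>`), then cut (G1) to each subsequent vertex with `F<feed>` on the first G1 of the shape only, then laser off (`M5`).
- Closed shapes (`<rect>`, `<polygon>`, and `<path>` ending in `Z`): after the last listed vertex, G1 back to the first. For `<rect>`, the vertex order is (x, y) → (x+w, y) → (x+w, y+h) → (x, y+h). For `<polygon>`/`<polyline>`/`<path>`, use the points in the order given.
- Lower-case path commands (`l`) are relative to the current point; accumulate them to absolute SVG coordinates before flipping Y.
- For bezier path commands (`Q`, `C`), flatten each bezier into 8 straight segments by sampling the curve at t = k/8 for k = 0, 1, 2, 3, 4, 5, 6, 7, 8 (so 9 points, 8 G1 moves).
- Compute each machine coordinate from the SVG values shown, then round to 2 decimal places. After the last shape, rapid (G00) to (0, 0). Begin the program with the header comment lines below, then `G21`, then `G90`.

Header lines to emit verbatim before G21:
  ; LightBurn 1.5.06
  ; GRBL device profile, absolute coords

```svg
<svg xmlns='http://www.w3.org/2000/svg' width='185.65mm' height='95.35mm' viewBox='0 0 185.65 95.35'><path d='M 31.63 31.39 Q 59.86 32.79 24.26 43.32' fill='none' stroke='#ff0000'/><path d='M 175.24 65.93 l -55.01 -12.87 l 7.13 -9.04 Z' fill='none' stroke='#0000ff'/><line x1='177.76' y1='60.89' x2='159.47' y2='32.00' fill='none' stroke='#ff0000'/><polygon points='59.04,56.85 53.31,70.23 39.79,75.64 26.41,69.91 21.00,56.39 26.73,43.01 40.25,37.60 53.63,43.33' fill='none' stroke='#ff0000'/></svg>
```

1 u = 1 mm; y_m = 95.35 − y.

[1] `<path>` quadratic bezier, #ff0000→cut S777 F1405: (31.63,63.96) → (37.69,63.47) → (41.76,62.69) → (43.83,61.63) → (43.90,60.28) → (41.98,58.64) → (38.07,56.72) → (32.16,54.52) → (24.26,52.03)

[2] `<path>` closed polygon, #0000ff→engrave S322 F4261: (175.24,29.42) → (120.23,42.29) → (127.36,51.33) → (175.24,29.42) (closed)

[3] `<line>` line segment, #ff0000→cut S777 F1405: (177.76,34.46) → (159.47,63.35)

[4] `<polygon>` regular polygon, #ff0000→cut S777 F1405: (59.04,38.50) → (53.31,25.12) → (39.79,19.71) → (26.41,25.44) → (21.00,38.96) → (26.73,52.34) → (40.25,57.75) → (53.63,52.02) → (59.04,38.50) (closed)

; LightBurn 1.5.06
; GRBL device profile, absolute coords
G21
G90
G00 X31.63 Y63.96
M4 S777
G1 X37.69 Y63.47 F1405
G1 X41.76 Y62.69
G1 X43.83 Y61.63
G1 X43.90 Y60.28
G1 X41.98 Y58.64
G1 X38.07 Y56.72
G1 X32.16 Y54.52
G1 X24.26 Y52.03
M5
G00 X175.24 Y29.42
M4 S322
G1 X120.23 Y42.29 F4261
G1 X127.36 Y51.33
G1 X175.24 Y29.42
M5
G00 X177.76 Y34.46
M4 S777
G1 X159.47 Y63.35 F1405
M5
G00 X59.04 Y38.50
M4 S777
G1 X53.31 Y25.12 F1405
G1 X39.79 Y19.71
G1 X26.41 Y25.44
G1 X21.00 Y38.96
G1 X26.73 Y52.34
G1 X40.25 Y57.75
G1 X53.63 Y52.02
G1 X59.04 Y38.50
M5
G00 X0.00 Y0.00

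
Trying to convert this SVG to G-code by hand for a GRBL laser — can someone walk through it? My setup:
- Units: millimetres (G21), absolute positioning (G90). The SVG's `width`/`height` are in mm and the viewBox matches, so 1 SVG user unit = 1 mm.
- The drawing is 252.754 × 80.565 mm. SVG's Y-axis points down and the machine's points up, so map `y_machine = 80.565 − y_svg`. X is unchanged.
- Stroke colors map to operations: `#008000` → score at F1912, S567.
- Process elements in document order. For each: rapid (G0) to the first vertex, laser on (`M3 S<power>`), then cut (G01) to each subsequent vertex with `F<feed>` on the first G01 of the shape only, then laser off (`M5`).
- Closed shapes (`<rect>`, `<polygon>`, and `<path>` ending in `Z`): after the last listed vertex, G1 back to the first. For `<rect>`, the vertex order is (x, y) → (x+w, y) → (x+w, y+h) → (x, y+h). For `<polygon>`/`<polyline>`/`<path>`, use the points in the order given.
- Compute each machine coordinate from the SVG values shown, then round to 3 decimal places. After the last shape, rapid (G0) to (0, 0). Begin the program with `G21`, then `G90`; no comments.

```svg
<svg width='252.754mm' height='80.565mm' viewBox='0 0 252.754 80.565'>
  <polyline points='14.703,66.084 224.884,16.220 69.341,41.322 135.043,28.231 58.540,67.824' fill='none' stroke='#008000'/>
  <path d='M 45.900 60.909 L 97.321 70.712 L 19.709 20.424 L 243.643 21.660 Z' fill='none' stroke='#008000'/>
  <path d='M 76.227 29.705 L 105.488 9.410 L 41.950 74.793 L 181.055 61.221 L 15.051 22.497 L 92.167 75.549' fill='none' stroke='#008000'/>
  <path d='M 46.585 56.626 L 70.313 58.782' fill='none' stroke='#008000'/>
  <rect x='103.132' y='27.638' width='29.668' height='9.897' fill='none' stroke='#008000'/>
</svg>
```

G21
G90
G0 X14.703 Y14.481
M3 S567
G01 X224.884 Y64.345 F1912
G01 X69.341 Y39.243
G01 X135.043 Y52.334
G01 X58.540 Y12.741
M5
G0 X45.900 Y19.656
M3 S567
G01 X97.321 Y9.853 F1912
G01 X19.709 Y60.141
G01 X243.643 Y58.905
G01 X45.900 Y19.656
M5
G0 X76.227 Y50.860
M3 S567
G01 X105.488 Y71.155 F1912
G01 X41.950 Y5.772
G01 X181.055 Y19.344
G01 X15.051 Y58.068
G01 X92.167 Y5.016
M5
G0 X46.585 Y23.939
M3 S567
G01 X70.313 Y21.783 F1912
M5
G0 X103.132 Y52.927
M3 S567
G01 X132.800 Y52.927 F1912
G01 X132.800 Y43.030
G01 X103.132 Y43.030
G01 X103.132 Y52.927
M5
G0 X0.000 Y0.000

viewBox `0 0 252.754 80.565` with mm width/height → 1 unit = 1 mm. Flip: y_m = 80.565 − y_svg.

**Shape 1** — `<polyline>` open polyline, stroke `#008000` → score (S567, F1912). Machine vertices: (14.703,14.481) → (224.884,64.345) → (69.341,39.243) → (135.043,52.334) → (58.540,12.741). Open path.

**Shape 2** — `<path>` closed polygon, stroke `#008000` → score (S567, F1912). Machine vertices: (45.900,19.656) → (97.321,9.853) → (19.709,60.141) → (243.643,58.905) → (45.900,19.656). Closed: final G1 returns to the first vertex.

**Shape 3** — `<path>` open polyline, stroke `#008000` → score (S567, F1912). Machine vertices: (76.227,50.860) → (105.488,71.155) → (41.950,5.772) → (181.055,19.344) → (15.051,58.068) → (92.167,5.016). Open path.

**Shape 4** — `<path>` line segment, stroke `#008000` → score (S567, F1912). Machine vertices: (46.585,23.939) → (70.313,21.783). Open path.

**Shape 5** — `<rect>` rectangle, stroke `#008000` → score (S567, F1912). Machine vertices: (103.132,52.927) → (132.800,52.927) → (132.800,43.030) → (103.132,43.030) → (103.132,52.927). Closed: final G1 returns to the first vertex.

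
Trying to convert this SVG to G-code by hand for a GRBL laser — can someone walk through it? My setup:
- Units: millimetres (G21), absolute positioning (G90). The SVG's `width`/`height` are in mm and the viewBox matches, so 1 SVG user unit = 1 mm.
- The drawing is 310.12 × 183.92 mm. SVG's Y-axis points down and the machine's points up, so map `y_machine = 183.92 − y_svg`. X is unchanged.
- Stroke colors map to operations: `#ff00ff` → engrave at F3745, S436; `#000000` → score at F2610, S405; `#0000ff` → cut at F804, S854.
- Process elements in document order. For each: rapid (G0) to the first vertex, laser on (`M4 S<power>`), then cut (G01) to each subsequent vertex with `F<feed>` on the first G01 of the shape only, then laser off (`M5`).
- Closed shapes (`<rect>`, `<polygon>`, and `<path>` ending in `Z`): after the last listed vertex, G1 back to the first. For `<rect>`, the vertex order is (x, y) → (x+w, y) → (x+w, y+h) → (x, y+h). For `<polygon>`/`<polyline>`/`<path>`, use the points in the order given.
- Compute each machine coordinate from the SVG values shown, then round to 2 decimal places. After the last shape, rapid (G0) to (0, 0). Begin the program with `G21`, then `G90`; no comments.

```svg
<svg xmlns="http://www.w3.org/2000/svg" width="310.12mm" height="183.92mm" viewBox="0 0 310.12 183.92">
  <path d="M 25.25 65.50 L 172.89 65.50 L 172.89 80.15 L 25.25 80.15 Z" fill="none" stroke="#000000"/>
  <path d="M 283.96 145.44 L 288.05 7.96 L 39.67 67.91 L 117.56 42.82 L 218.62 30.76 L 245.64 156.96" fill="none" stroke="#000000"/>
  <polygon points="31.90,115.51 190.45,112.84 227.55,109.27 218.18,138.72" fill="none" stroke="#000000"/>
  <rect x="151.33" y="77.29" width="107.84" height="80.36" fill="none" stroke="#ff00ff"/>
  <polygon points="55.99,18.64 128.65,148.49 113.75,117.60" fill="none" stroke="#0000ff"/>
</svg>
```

G21
G90
G0 X25.25 Y118.42
M4 S405
G01 X172.89 Y118.42 F2610
G01 X172.89 Y103.77
G01 X25.25 Y103.77
G01 X25.25 Y118.42
M5
G0 X283.96 Y38.48
M4 S405
G01 X288.05 Y175.96 F2610
G01 X39.67 Y116.01
G01 X117.56 Y141.10
G01 X218.62 Y153.16
G01 X245.64 Y26.96
M5
G0 X31.90 Y68.41
M4 S405
G01 X190.45 Y71.08 F2610
G01 X227.55 Y74.65
G01 X218.18 Y45.20
G01 X31.90 Y68.41
M5
G0 X151.33 Y106.63
M4 S436
G01 X259.17 Y106.63 F3745
G01 X259.17 Y26.27
G01 X151.33 Y26.27
G01 X151.33 Y106.63
M5
G0 X55.99 Y165.28
M4 S854
G01 X128.65 Y35.43 F804
G01 X113.75 Y66.32
G01 X55.99 Y165.28
M5
G0 X0.00 Y0.00

1 u = 1 mm; y_m = 183.92 − y.

[1] `<path>` rectangle, #000000→score S405 F2610: (25.25,118.42) → (172.89,118.42) → (172.89,103.77) → (25.25,103.77) → (25.25,118.42) (closed)

[2] `<path>` open polyline, #000000→score S405 F2610: (283.96,38.48) → (288.05,175.96) → (39.67,116.01) → (117.56,141.10) → (218.62,153.16) → (245.64,26.96)

[3] `<polygon>` closed polygon, #000000→score S405 F2610: (31.90,68.41) → (190.45,71.08) → (227.55,74.65) → (218.18,45.20) → (31.90,68.41) (closed)

[4] `<rect>` rectangle, #ff00ff→engrave S436 F3745: (151.33,106.63) → (259.17,106.63) → (259.17,26.27) → (151.33,26.27) → (151.33,106.63) (closed)

[5] `<polygon>` closed polygon, #0000ff→cut S854 F804: (55.99,165.28) → (128.65,35.43) → (113.75,66.32) → (55.99,165.28) (closed)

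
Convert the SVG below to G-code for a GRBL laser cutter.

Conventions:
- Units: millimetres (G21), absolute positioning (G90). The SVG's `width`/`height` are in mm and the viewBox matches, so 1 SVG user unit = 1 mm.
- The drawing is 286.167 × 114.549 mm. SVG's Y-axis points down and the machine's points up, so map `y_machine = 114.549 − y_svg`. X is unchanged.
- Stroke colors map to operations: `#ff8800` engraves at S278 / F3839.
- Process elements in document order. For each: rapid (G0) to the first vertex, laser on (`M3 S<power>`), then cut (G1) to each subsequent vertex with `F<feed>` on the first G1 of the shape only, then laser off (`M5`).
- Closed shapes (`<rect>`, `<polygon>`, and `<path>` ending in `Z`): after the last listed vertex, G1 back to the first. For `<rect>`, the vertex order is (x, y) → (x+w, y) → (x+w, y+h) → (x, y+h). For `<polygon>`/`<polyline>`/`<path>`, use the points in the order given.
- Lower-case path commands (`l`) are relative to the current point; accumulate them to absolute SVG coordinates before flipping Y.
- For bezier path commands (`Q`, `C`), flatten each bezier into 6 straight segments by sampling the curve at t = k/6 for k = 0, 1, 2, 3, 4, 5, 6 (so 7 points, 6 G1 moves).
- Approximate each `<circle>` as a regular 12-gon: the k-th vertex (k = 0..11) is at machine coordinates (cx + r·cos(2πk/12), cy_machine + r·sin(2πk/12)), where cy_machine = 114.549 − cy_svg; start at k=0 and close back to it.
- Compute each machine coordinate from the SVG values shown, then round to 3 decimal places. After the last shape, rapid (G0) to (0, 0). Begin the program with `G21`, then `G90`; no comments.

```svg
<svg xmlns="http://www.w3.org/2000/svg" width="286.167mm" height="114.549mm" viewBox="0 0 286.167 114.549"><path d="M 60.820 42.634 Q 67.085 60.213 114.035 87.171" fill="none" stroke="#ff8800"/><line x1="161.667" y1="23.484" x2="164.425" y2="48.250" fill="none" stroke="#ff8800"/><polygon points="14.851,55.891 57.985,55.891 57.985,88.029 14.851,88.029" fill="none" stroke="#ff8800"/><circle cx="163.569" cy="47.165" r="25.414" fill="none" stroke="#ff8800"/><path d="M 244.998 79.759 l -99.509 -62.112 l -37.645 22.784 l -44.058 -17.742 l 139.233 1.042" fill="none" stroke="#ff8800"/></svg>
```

G21
G90
G0 X60.820 Y71.915
M3 S278
G1 X64.038 Y65.795 F3839
G1 X69.517 Y59.154
G1 X77.256 Y51.991
G1 X87.256 Y44.308
G1 X99.515 Y36.103
G1 X114.035 Y27.378
M5
G0 X161.667 Y91.065
M3 S278
G1 X164.425 Y66.299 F3839
M5
G0 X14.851 Y58.658
M3 S278
G1 X57.985 Y58.658 F3839
G1 X57.985 Y26.520
G1 X14.851 Y26.520
G1 X14.851 Y58.658
M5
G0 X188.983 Y67.384
M3 S278
G1 X185.578 Y80.091 F3839
G1 X176.276 Y89.393
G1 X163.569 Y92.798
G1 X150.862 Y89.393
G1 X141.560 Y80.091
G1 X138.155 Y67.384
G1 X141.560 Y54.677
G1 X150.862 Y45.375
G1 X163.569 Y41.970
G1 X176.276 Y45.375
G1 X185.578 Y54.677
G1 X188.983 Y67.384
M5
G0 X244.998 Y34.790
M3 S278
G1 X145.489 Y96.902 F3839
G1 X107.844 Y74.118
G1 X63.786 Y91.860
G1 X203.019 Y90.818
M5
G0 X0.000 Y0.000

Since the viewBox matches the mm dimensions, user units are millimetres directly. The only transform is the Y-flip y_m = 114.549 − y_svg.

Shape 1 is a quadratic bezier drawn with `<path>`. Its stroke #ff8800 means engrave at S278, F3839. After flipping Y the toolpath is (60.820,71.915) → (64.038,65.795) → (69.517,59.154) → (77.256,51.991) → (87.256,44.308) → (99.515,36.103) → (114.035,27.378).

Shape 2 is a line segment drawn with `<line>`. Its stroke #ff8800 means engrave at S278, F3839. After flipping Y the toolpath is (161.667,91.065) → (164.425,66.299).

Shape 3 is a rectangle drawn with `<polygon>`. Its stroke #ff8800 means engrave at S278, F3839. After flipping Y the toolpath is (14.851,58.658) → (57.985,58.658) → (57.985,26.520) → (14.851,26.520) → (14.851,58.658), returning to the start.

Shape 4 is a circle drawn with `<circle>`. Its stroke #ff8800 means engrave at S278, F3839. After flipping Y the toolpath is (188.983,67.384) → (185.578,80.091) → (176.276,89.393) → (163.569,92.798) → (150.862,89.393) → (141.560,80.091) → (138.155,67.384) → (141.560,54.677) → (150.862,45.375) → (163.569,41.970) → (176.276,45.375) → (185.578,54.677) → (188.983,67.384), returning to the start.

Shape 5 is a open polyline drawn with `<path>`. Its stroke #ff8800 means engrave at S278, F3839. After flipping Y the toolpath is (244.998,34.790) → (145.489,96.902) → (107.844,74.118) → (63.786,91.860) → (203.019,90.818).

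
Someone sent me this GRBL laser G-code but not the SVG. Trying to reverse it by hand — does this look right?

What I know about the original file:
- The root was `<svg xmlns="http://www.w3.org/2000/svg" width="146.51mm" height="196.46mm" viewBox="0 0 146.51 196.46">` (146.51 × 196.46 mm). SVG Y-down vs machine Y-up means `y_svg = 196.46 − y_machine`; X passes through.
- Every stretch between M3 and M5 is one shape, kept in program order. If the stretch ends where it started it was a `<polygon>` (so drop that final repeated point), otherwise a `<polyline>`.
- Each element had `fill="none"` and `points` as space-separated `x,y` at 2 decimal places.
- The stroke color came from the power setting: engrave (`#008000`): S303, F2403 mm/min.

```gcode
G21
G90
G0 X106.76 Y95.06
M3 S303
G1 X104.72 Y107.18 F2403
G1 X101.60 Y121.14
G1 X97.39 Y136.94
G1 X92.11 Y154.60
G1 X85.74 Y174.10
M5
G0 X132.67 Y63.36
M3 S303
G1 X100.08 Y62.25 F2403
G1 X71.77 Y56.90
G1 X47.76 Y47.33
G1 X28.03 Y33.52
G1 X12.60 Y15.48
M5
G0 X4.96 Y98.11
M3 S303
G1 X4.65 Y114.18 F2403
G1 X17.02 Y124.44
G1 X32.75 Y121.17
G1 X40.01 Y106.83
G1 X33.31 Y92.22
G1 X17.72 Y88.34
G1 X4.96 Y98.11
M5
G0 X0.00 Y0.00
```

<svg xmlns="http://www.w3.org/2000/svg" width="146.51mm" height="196.46mm" viewBox="0 0 146.51 196.46">
  <polyline points="106.76,101.40 104.72,89.28 101.60,75.32 97.39,59.52 92.11,41.86 85.74,22.36" fill="none" stroke="#008000"/>
  <polyline points="132.67,133.10 100.08,134.21 71.77,139.56 47.76,149.13 28.03,162.94 12.60,180.98" fill="none" stroke="#008000"/>
  <polygon points="4.96,98.35 4.65,82.28 17.02,72.02 32.75,75.29 40.01,89.63 33.31,104.24 17.72,108.12" fill="none" stroke="#008000"/>
</svg>

y_svg = 196.46 − y_m. Every run uses S303, so all elements get stroke `#008000` (engrave).

[1] open run; points: 106.76,101.40 104.72,89.28 101.60,75.32 97.39,59.52 92.11,41.86 85.74,22.36

[2] open run; points: 132.67,133.10 100.08,134.21 71.77,139.56 47.76,149.13 28.03,162.94 12.60,180.98

[3] closed run; points: 4.96,98.35 4.65,82.28 17.02,72.02 32.75,75.29 40.01,89.63 33.31,104.24 17.72,108.12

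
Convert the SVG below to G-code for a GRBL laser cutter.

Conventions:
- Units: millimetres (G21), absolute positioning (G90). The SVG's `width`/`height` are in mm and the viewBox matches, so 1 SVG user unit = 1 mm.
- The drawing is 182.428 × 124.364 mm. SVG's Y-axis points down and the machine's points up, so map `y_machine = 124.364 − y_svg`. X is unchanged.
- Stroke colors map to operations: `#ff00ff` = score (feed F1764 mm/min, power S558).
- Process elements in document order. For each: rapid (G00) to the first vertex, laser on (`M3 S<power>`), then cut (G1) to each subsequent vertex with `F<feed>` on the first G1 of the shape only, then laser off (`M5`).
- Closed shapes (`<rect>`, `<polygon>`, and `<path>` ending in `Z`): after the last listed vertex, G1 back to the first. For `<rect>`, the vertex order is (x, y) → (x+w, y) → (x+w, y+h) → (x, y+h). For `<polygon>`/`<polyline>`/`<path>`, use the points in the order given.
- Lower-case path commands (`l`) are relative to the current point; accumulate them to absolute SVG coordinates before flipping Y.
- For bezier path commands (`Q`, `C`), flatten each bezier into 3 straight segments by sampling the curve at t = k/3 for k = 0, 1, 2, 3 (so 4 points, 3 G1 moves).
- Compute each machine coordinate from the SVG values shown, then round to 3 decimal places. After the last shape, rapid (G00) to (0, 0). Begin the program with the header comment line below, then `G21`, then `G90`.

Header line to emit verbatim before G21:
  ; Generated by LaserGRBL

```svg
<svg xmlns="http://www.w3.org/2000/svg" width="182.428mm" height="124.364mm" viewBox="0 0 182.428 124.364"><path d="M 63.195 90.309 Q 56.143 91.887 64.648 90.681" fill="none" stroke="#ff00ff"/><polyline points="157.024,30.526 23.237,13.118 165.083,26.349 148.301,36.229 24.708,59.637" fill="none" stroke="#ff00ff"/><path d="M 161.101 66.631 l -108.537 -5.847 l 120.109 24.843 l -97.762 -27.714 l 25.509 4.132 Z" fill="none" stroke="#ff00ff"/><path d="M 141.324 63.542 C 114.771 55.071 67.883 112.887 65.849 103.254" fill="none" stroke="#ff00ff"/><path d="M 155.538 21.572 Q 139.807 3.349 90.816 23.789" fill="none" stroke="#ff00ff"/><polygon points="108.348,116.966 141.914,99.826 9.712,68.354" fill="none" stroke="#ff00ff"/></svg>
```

; Generated by LaserGRBL
G21
G90
G00 X63.195 Y34.055
M3 S558
G1 X60.222 Y33.312 F1764
G1 X60.707 Y33.188
G1 X64.648 Y33.683
M5
G00 X157.024 Y93.838
M3 S558
G1 X23.237 Y111.246 F1764
G1 X165.083 Y98.015
G1 X148.301 Y88.135
G1 X24.708 Y64.727
M5
G00 X161.101 Y57.733
M3 S558
G1 X52.564 Y63.580 F1764
G1 X172.673 Y38.737
G1 X74.911 Y66.451
G1 X100.420 Y62.319
G1 X161.101 Y57.733
M5
G00 X141.324 Y60.822
M3 S558
G1 X110.407 Y52.151 F1764
G1 X80.420 Y29.007
G1 X65.849 Y21.110
M5
G00 X155.538 Y102.792
M3 S558
G1 X141.355 Y110.645 F1764
G1 X119.781 Y109.906
G1 X90.816 Y100.575
M5
G00 X108.348 Y7.398
M3 S558
G1 X141.914 Y24.538 F1764
G1 X9.712 Y56.010
G1 X108.348 Y7.398
M5
G00 X0.000 Y0.000

viewBox `0 0 182.428 124.364` with mm width/height → 1 unit = 1 mm. Flip: y_m = 124.364 − y_svg.

**Shape 1** — `<path>` quadratic bezier, stroke `#ff00ff` → score (S558, F1764). Control points (SVG): P0=(63.195,90.309), P1=(56.143,91.887), P2=(64.648,90.681); sampled at t=k/3. Machine vertices: (63.195,34.055) → (60.222,33.312) → (60.707,33.188) → (64.648,33.683). Open path.

**Shape 2** — `<polyline>` open polyline, stroke `#ff00ff` → score (S558, F1764). Machine vertices: (157.024,93.838) → (23.237,111.246) → (165.083,98.015) → (148.301,88.135) → (24.708,64.727). Open path.

**Shape 3** — `<path>` closed polygon, stroke `#ff00ff` → score (S558, F1764). Machine vertices: (161.101,57.733) → (52.564,63.580) → (172.673,38.737) → (74.911,66.451) → (100.420,62.319) → (161.101,57.733). Closed: final G1 returns to the first vertex.

**Shape 4** — `<path>` cubic bezier, stroke `#ff00ff` → score (S558, F1764). Control points (SVG): P0=(141.324,63.542), P1=(114.771,55.071), P2=(67.883,112.887), P3=(65.849,103.254); sampled at t=k/3. Machine vertices: (141.324,60.822) → (110.407,52.151) → (80.420,29.007) → (65.849,21.110). Open path.

**Shape 5** — `<path>` quadratic bezier, stroke `#ff00ff` → score (S558, F1764). Control points (SVG): P0=(155.538,21.572), P1=(139.807,3.349), P2=(90.816,23.789); sampled at t=k/3. Machine vertices: (155.538,102.792) → (141.355,110.645) → (119.781,109.906) → (90.816,100.575). Open path.

**Shape 6** — `<polygon>` closed polygon, stroke `#ff00ff` → score (S558, F1764). Machine vertices: (108.348,7.398) → (141.914,24.538) → (9.712,56.010) → (108.348,7.398). Closed: final G1 returns to the first vertex.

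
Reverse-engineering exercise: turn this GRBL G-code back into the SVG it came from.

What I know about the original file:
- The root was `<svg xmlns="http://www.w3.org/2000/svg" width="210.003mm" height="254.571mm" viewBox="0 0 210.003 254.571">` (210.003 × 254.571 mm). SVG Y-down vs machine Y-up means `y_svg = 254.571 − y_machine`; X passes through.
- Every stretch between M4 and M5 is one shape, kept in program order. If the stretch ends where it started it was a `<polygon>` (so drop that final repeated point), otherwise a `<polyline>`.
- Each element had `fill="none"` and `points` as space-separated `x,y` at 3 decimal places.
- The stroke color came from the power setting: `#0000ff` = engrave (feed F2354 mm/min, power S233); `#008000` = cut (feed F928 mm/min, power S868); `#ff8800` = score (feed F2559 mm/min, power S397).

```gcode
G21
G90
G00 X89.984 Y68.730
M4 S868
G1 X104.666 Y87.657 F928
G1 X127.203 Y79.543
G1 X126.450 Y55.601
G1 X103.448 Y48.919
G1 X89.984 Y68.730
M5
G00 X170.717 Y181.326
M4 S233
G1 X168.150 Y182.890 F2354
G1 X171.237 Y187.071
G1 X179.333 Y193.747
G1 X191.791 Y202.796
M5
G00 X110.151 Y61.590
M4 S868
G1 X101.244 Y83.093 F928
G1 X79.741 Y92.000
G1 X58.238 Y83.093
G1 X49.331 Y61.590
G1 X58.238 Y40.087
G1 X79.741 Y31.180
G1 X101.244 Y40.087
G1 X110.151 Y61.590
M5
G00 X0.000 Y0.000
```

Each laser-on run becomes one SVG element. Flip Y back into SVG space with y_svg = 254.571 − y_machine.

Run 1: the run's S868 means `#008000` (cut). The run returns to its start, so emit a `<polygon>` with points (Y-flipped): 89.984,185.841 104.666,166.914 127.203,175.028 126.450,198.970 103.448,205.652.

Run 2: S233 ⇒ engrave layer `#0000ff`. The run is open, so emit a `<polyline>` with points (Y-flipped): 170.717,73.245 168.150,71.681 171.237,67.500 179.333,60.824 191.791,51.775.

Run 3: the run's S868 means `#008000` (cut). The run returns to its start, so emit a `<polygon>` with points (Y-flipped): 110.151,192.981 101.244,171.478 79.741,162.571 58.238,171.478 49.331,192.981 58.238,214.484 79.741,223.391 101.244,214.484.

<svg xmlns="http://www.w3.org/2000/svg" width="210.003mm" height="254.571mm" viewBox="0 0 210.003 254.571">
  <polygon points="89.984,185.841 104.666,166.914 127.203,175.028 126.450,198.970 103.448,205.652" fill="none" stroke="#008000"/>
  <polyline points="170.717,73.245 168.150,71.681 171.237,67.500 179.333,60.824 191.791,51.775" fill="none" stroke="#0000ff"/>
  <polygon points="110.151,192.981 101.244,171.478 79.741,162.571 58.238,171.478 49.331,192.981 58.238,214.484 79.741,223.391 101.244,214.484" fill="none" stroke="#008000"/>
</svg>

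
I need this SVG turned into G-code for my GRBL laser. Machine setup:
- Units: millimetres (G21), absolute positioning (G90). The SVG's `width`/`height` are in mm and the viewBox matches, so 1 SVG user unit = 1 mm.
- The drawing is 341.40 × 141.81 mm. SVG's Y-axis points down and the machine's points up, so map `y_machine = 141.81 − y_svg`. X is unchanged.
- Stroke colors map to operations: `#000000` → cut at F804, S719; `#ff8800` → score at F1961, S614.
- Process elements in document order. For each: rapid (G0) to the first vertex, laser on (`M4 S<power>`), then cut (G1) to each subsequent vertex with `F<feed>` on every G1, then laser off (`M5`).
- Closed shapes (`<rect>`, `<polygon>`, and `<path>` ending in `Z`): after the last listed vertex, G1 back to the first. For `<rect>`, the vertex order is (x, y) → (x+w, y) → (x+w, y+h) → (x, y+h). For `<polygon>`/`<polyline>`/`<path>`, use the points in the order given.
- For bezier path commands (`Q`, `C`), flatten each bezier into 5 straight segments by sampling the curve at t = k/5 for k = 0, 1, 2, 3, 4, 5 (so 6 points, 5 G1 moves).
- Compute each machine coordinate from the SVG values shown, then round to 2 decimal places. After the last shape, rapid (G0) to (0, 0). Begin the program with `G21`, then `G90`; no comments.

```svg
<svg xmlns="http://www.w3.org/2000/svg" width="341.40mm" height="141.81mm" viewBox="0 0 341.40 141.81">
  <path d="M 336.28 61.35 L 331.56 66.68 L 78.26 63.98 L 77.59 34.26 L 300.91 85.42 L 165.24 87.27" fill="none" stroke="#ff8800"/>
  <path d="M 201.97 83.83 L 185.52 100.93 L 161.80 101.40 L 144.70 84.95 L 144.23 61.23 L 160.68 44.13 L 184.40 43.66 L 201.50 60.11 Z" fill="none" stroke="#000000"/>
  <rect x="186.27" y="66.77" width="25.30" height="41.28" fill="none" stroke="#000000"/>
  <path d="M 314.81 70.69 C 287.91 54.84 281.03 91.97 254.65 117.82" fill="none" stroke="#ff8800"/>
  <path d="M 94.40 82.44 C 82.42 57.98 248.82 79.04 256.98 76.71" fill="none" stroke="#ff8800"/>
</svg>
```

viewBox `0 0 341.40 141.81` with mm width/height → 1 unit = 1 mm. Flip: y_m = 141.81 − y_svg.

**Shape 1** — `<path>` open polyline, stroke `#ff8800` → score (S614, F1961). Machine vertices: (336.28,80.46) → (331.56,75.13) → (78.26,77.83) → (77.59,107.55) → (300.91,56.39) → (165.24,54.54). Open path.

**Shape 2** — `<path>` regular polygon, stroke `#000000` → cut (S719, F804). Machine vertices: (201.97,57.98) → (185.52,40.88) → (161.80,40.41) → (144.70,56.86) → (144.23,80.58) → (160.68,97.68) → (184.40,98.15) → (201.50,81.70) → (201.97,57.98). Closed: final G1 returns to the first vertex.

**Shape 3** — `<rect>` rectangle, stroke `#000000` → cut (S719, F804). Machine vertices: (186.27,75.04) → (211.57,75.04) → (211.57,33.76) → (186.27,33.76) → (186.27,75.04). Closed: final G1 returns to the first vertex.

**Shape 4** — `<path>` cubic bezier, stroke `#ff8800` → score (S614, F1961). Control points (SVG): P0=(314.81,70.69), P1=(287.91,54.84), P2=(281.03,91.97), P3=(254.65,117.82); sampled at t=k/5. Machine vertices: (314.81,71.12) → (300.76,74.79) → (289.61,68.82) → (279.48,56.31) → (268.45,40.34) → (254.65,23.99). Open path.

**Shape 5** — `<path>` cubic bezier, stroke `#ff8800` → score (S614, F1961). Control points (SVG): P0=(94.40,82.44), P1=(82.42,57.98), P2=(248.82,79.04), P3=(256.98,76.71); sampled at t=k/5. Machine vertices: (94.40,59.37) → (105.92,69.13) → (144.10,71.28) → (192.78,69.12) → (235.79,65.96) → (256.98,65.10). Open path.

G21
G90
G0 X336.28 Y80.46
M4 S614
G1 X331.56 Y75.13 F1961
G1 X78.26 Y77.83 F1961
G1 X77.59 Y107.55 F1961
G1 X300.91 Y56.39 F1961
G1 X165.24 Y54.54 F1961
M5
G0 X201.97 Y57.98
M4 S719
G1 X185.52 Y40.88 F804
G1 X161.80 Y40.41 F804
G1 X144.70 Y56.86 F804
G1 X144.23 Y80.58 F804
G1 X160.68 Y97.68 F804
G1 X184.40 Y98.15 F804
G1 X201.50 Y81.70 F804
G1 X201.97 Y57.98 F804
M5
G0 X186.27 Y75.04
M4 S719
G1 X211.57 Y75.04 F804
G1 X211.57 Y33.76 F804
G1 X186.27 Y33.76 F804
G1 X186.27 Y75.04 F804
M5
G0 X314.81 Y71.12
M4 S614
G1 X300.76 Y74.79 F1961
G1 X289.61 Y68.82 F1961
G1 X279.48 Y56.31 F1961
G1 X268.45 Y40.34 F1961
G1 X254.65 Y23.99 F1961
M5
G0 X94.40 Y59.37
M4 S614
G1 X105.92 Y69.13 F1961
G1 X144.10 Y71.28 F1961
G1 X192.78 Y69.12 F1961
G1 X235.79 Y65.96 F1961
G1 X256.98 Y65.10 F1961
M5
G0 X0.00 Y0.00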